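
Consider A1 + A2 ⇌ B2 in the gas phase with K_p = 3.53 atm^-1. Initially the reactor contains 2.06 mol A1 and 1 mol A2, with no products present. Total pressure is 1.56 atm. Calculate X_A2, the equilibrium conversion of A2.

X = 0.757

Take 1 mol A2 as basis and let X be its fractional conversion, so ξ = X.
Species balance: n_A1 = 2.06 − X; n_A2 = 1 − X; n_B2 = X.
Summing: n_T = 3.06 − X.
y_i = n_i/n_T, p_i = y_i·P. K_p = p_B2 / (p_A1 p_A2).
This yields a degree-2 equation in X; solving on (0,1), X = 0.757.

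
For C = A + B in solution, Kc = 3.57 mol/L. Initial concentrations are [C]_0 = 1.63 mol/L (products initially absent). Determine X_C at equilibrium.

Let X = conversion of C; extent ξ = 1.63·X mol/L.
Concentrations: [C] = 1.63 − 1.63X; [A] = 1.63X; [B] = 1.63X.
Kc = [A] [B] / ([C]).
Equating to 3.57 mol/L: the physical root is X = 0.746.

X = 0.746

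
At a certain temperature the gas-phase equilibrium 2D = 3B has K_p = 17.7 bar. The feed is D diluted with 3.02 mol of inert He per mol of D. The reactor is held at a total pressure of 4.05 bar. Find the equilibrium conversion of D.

X = 0.735

Basis: 1 mol D initially; let X = conversion of D. Extent ξ = 0.5X.
At extent ξ: n_D = 1 − X; n_B = 1.5X; n_I = 3.02 (inert).
Summing: n_T = 4.02 + 0.5X.
y_i = n_i/n_T, p_i = y_i·P. K_p = p_B^3 / (p_D^2).
This yields a degree-3 equation in X; solving on (0,1), X = 0.735.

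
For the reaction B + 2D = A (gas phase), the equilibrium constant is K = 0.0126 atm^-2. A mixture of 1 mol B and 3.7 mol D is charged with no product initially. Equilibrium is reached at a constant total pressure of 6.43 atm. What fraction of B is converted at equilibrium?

X = 0.233

Take 1 mol B as basis and let X be its fractional conversion, so ξ = X.
Mole table: n_B = 1 − X; n_D = 3.7 − 2X; n_A = X.
Total moles n_T = 4.7 − 2X.
y_i = n_i/n_T, p_i = y_i·P. K = p_A / (p_B p_D^2).
Setting this equal to 0.0126 atm^-2 and taking the physical root (0 < X < 1) gives X = 0.233.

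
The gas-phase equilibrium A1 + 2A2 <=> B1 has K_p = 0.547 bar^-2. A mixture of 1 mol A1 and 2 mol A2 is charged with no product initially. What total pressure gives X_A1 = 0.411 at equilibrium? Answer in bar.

Basis: 1 mol A1 initially; let X = conversion of A1. Extent ξ = X.
At extent ξ: n_A1 = 1 − X; n_A2 = 2 − 2X; n_B1 = X.
Total moles n_T = 3 − 2X.
K_p = p_B1 / (p_A1 p_A2^2) with p_i = (n_i/n_T)·P.
At X = 0.411: the mole-fraction product g(X) = Π y_i^ν_i = 2.385. Since K_p = g(X)·P^{-2}, P = (g/K_p)^(1/2) = (2.385/0.547)^(1/2) = 2.09 bar.

P = 2.09 bar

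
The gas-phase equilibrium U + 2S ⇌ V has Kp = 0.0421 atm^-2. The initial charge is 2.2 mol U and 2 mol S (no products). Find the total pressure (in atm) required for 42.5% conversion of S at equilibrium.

P = 6.95 atm

Take 2 mol S as basis and let X be its fractional conversion, so ξ = X.
Mole table: n_U = 2.2 − X; n_S = 2 − 2X; n_V = X.
Total moles n_T = 4.2 − 2X.
Kp = p_V / (p_U p_S^2) with p_i = (n_i/n_T)·P.
At X = 0.425: the mole-fraction product g(X) = Π y_i^ν_i = 2.032. Since Kp = g(X)·P^{-2}, P = (g/Kp)^(1/2) = (2.032/0.0421)^(1/2) = 6.95 atm.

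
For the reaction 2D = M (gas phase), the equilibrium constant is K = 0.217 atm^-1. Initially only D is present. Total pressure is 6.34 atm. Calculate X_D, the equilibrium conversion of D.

Basis: 1 mol D initially; let X = conversion of D. Extent ξ = 0.5X.
Mole table: n_D = 1 − X; n_M = 0.5X.
n_T = Σnᵢ = 1 − 0.5X.
With p_i = (n_i/n_T)P, K = p_M / (p_D^2).
Equating to 0.217 atm^-1 and solving on 0 < X < 1: X = 0.608.

X = 0.608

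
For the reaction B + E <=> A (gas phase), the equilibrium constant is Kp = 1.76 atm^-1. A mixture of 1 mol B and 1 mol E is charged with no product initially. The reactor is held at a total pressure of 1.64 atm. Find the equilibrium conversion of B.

X = 0.493

Let X = conversion of B (basis 1 mol B); extent of reaction ξ = X.
Moles: n_B = 1 − X; n_E = 1 − X; n_A = X.
n_T = Σnᵢ = 2 − X.
y_i = n_i/n_T, p_i = y_i·P. Kp = p_A / (p_B p_E).
Substituting and setting equal to 1.76 atm^-1 gives a polynomial in X; the root in (0,1) is X = 0.493.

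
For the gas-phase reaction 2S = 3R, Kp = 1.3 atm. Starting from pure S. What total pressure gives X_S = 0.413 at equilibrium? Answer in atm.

Take 1 mol S as basis and let X be its fractional conversion, so ξ = 0.5X.
Species balance: n_S = 1 − X; n_R = 1.5X.
Total moles n_T = 1 + 0.5X.
Kp = p_R^3 / (p_S^2) with p_i = (n_i/n_T)·P.
At X = 0.413: the mole-fraction product g(X) = Π y_i^ν_i = 0.5719. Since Kp = g(X)·P^{1}, P = (Kp/g)^(1/1) = (1.3/0.5719)^(1/1) = 2.27 atm.

P = 2.27 atm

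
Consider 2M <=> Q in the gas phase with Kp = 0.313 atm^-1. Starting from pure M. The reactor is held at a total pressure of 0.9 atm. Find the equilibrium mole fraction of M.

y_M = 0.814

Take 1 mol M as basis and let X be its fractional conversion, so ξ = 0.5X.
Species balance: n_M = 1 − X; n_Q = 0.5X.
Summing: n_T = 1 − 0.5X.
y_i = n_i/n_T, p_i = y_i·P. Kp = p_Q / (p_M^2).
Setting this equal to 0.313 atm^-1 and taking the physical root (0 < X < 1) gives X = 0.314.
Then n_M = 0.686, n_T = 0.843, so y_M = 0.814.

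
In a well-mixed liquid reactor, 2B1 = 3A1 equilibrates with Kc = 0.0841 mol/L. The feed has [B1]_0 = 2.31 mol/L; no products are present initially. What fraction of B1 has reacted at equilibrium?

X = 0.192

Let X = conversion of B1; extent ξ = 2.31X/2 mol/L.
Concentrations: [B1] = 2.31 − 2.31X; [A1] = 3.46X.
Kc = [A1]^3 / ([B1]^2).
Equating to 0.0841 mol/L: the physical root is X = 0.192.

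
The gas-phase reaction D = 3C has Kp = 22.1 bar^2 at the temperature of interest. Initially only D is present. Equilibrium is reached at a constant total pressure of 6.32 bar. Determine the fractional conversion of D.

Basis: 1 mol D initially; let X = conversion of D. Extent ξ = X.
Species balance: n_D = 1 − X; n_C = 3X.
Total moles n_T = 1 + 2X.
With p_i = (n_i/n_T)P, Kp = p_C^3 / (p_D).
This yields a degree-3 equation in X; solving on (0,1), X = 0.336.

X = 0.336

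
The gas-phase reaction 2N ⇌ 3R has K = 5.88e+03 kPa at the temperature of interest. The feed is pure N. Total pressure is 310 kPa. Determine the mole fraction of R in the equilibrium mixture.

y_R = 0.827

Basis: 1 mol N initially; let X = conversion of N. Extent ξ = 0.5X.
Moles: n_N = 1 − X; n_R = 1.5X.
Total moles n_T = 1 + 0.5X.
y_i = n_i/n_T, p_i = y_i·P. K = p_R^3 / (p_N^2).
This yields a degree-3 equation in X; solving on (0,1), X = 0.761.
Then n_R = 1.14, n_T = 1.38, so y_R = 0.827.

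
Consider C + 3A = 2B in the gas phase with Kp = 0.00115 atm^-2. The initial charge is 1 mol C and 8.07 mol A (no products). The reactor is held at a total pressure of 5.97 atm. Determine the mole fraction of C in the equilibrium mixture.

Let X = conversion of C (basis 1 mol C); extent of reaction ξ = X.
Species balance: n_C = 1 − X; n_A = 8.07 − 3X; n_B = 2X.
n_T = Σnᵢ = 9.07 − 2X.
Mole fractions y_i = n_i/n_T; Kp = p_B^2 / (p_C p_A^3) with p_i = y_i·P.
This yields a degree-4 equation in X; solving on (0,1), X = 0.211.
Then n_C = 0.789, n_T = 8.65, so y_C = 0.091.

y_C = 0.091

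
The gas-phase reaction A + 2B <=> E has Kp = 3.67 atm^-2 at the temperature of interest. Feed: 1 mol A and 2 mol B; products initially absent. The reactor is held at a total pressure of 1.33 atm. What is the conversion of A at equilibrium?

X = 0.577

Basis: 1 mol A initially; let X = conversion of A. Extent ξ = X.
Moles: n_A = 1 − X; n_B = 2 − 2X; n_E = X.
Summing: n_T = 3 − 2X.
Mole fractions y_i = n_i/n_T; Kp = p_E / (p_A p_B^2) with p_i = y_i·P.
Equating to 3.67 atm^-2 and solving on 0 < X < 1: X = 0.577.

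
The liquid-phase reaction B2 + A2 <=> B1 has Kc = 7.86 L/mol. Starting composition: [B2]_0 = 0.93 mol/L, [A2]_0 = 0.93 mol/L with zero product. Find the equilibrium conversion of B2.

X = 0.692

Let X = conversion of B2; extent ξ = 0.93·X mol/L.
Concentrations: [B2] = 0.93 − 0.93X; [A2] = 0.93 − 0.93X; [B1] = 0.93X.
Kc = [B1] / ([B2] [A2]).
Setting equal to 7.86 and solving for X on (0,1) gives X = 0.692.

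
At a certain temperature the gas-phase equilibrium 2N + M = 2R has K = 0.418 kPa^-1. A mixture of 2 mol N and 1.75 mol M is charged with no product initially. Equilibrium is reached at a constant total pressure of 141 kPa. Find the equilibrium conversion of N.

X = 0.813

Take 2 mol N as basis and let X be its fractional conversion, so ξ = X.
At extent ξ: n_N = 2 − 2X; n_M = 1.75 − X; n_R = 2X.
Summing: n_T = 3.75 − X.
With p_i = (n_i/n_T)P, K = p_R^2 / (p_N^2 p_M).
This yields a degree-3 equation in X; solving on (0,1), X = 0.813.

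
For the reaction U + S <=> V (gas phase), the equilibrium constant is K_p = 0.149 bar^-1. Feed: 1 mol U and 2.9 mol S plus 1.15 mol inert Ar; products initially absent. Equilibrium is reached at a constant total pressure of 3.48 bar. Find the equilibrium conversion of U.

X = 0.223

Let X = conversion of U (basis 1 mol U); extent of reaction ξ = X.
Moles: n_U = 1 − X; n_S = 2.9 − X; n_V = X; n_I = 1.15 (inert).
Total moles n_T = 5.05 − X.
With p_i = (n_i/n_T)P, K_p = p_V / (p_U p_S).
Substituting and setting equal to 0.149 bar^-1 gives a polynomial in X; the root in (0,1) is X = 0.223.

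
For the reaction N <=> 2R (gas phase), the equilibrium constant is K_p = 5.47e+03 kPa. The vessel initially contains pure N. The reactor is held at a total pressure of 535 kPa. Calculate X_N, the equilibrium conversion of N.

Take 1 mol N as basis and let X be its fractional conversion, so ξ = X.
Species balance: n_N = 1 − X; n_R = 2X.
Total moles n_T = 1 + X.
Mole fractions y_i = n_i/n_T; K_p = p_R^2 / (p_N) with p_i = y_i·P.
Substituting and setting equal to 5.47e+03 kPa gives a polynomial in X; the root in (0,1) is X = 0.848.

X = 0.848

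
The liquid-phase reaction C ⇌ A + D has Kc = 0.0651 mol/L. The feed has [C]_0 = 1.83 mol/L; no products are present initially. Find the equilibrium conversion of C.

X = 0.172

Let X = conversion of C; extent ξ = 1.83·X mol/L.
Concentrations: [C] = 1.83 − 1.83X; [A] = 1.83X; [D] = 1.83X.
Kc = [A] [D] / ([C]).
Solving Kc = 0.0651 for X ∈ (0,1): X = 0.172.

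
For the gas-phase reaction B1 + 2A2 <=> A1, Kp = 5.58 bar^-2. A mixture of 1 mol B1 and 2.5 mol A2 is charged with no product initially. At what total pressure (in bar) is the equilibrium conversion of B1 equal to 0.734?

Let X = conversion of B1 (basis 1 mol B1); extent of reaction ξ = X.
At extent ξ: n_B1 = 1 − X; n_A2 = 2.5 − 2X; n_A1 = X.
Summing: n_T = 3.5 − 2X.
Kp = p_A1 / (p_B1 p_A2^2) with p_i = (n_i/n_T)·P.
At X = 0.734: the mole-fraction product g(X) = Π y_i^ν_i = 10.7. Since Kp = g(X)·P^{-2}, P = (g/Kp)^(1/2) = (10.7/5.58)^(1/2) = 1.38 bar.

P = 1.38 bar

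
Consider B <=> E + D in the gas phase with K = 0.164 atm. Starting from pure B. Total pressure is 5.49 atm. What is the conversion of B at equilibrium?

X = 0.170

Basis: 1 mol B initially; let X = conversion of B. Extent ξ = X.
Species balance: n_B = 1 − X; n_E = X; n_D = X.
Summing: n_T = 1 + X.
y_i = n_i/n_T, p_i = y_i·P. K = p_E p_D / (p_B).
Equating to 0.164 atm and solving on 0 < X < 1: X = 0.170.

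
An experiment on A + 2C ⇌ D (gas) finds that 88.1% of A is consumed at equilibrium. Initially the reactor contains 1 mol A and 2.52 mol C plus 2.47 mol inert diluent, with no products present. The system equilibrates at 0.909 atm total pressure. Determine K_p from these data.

K_p = 279 atm^-2

Let X = conversion of A (basis 1 mol A); extent of reaction ξ = X.
At extent ξ: n_A = 1 − X; n_C = 2.52 − 2X; n_D = X; n_I = 2.47 (inert).
n_T = Σnᵢ = 5.99 − 2X.
At X = 0.881: n_A = 0.119, n_C = 0.758, n_D = 0.881, n_T = 4.23.
p_i = (n_i/n_T)·P. K_p = p_D / (p_A p_C^2) = 279 atm^-2.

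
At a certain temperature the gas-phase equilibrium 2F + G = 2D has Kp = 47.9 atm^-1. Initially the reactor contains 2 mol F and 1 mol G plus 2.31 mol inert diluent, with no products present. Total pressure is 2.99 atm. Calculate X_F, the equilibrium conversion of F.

X = 0.740

Let X = conversion of F (basis 2 mol F); extent of reaction ξ = X.
Moles: n_F = 2 − 2X; n_G = 1 − X; n_D = 2X; n_I = 2.31 (inert).
Summing: n_T = 5.31 − X.
Mole fractions y_i = n_i/n_T; Kp = p_D^2 / (p_F^2 p_G) with p_i = y_i·P.
This yields a degree-3 equation in X; solving on (0,1), X = 0.740.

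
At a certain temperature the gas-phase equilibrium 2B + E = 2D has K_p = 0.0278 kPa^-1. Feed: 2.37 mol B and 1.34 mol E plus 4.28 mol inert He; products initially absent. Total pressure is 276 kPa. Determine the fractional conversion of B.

Basis: 2.37 mol B initially; let X = conversion of B. Extent ξ = 1.19X.
Mole table: n_B = 2.37 − 2.37X; n_E = 1.34 − 1.19X; n_D = 2.37X; n_I = 4.28 (inert).
Summing: n_T = 7.99 − 1.19X.
y_i = n_i/n_T, p_i = y_i·P. K_p = p_D^2 / (p_B^2 p_E).
Setting this equal to 0.0278 kPa^-1 and taking the physical root (0 < X < 1) gives X = 0.473.

X = 0.473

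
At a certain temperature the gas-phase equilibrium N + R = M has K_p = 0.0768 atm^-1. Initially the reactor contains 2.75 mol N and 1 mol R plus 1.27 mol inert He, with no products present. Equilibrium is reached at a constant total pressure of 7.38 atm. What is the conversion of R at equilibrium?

X = 0.230

Basis: 1 mol R initially; let X = conversion of R. Extent ξ = X.
Mole table: n_N = 2.75 − X; n_R = 1 − X; n_M = X; n_I = 1.27 (inert).
Total moles n_T = 5.02 − X.
y_i = n_i/n_T, p_i = y_i·P. K_p = p_M / (p_N p_R).
Setting this equal to 0.0768 atm^-1 and taking the physical root (0 < X < 1) gives X = 0.230.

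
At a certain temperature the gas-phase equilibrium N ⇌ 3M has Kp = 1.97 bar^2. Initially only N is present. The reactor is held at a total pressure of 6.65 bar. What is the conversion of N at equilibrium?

X = 0.132

Basis: 1 mol N initially; let X = conversion of N. Extent ξ = X.
At extent ξ: n_N = 1 − X; n_M = 3X.
Total moles n_T = 1 + 2X.
y_i = n_i/n_T, p_i = y_i·P. Kp = p_M^3 / (p_N).
Substituting and setting equal to 1.97 bar^2 gives a polynomial in X; the root in (0,1) is X = 0.132.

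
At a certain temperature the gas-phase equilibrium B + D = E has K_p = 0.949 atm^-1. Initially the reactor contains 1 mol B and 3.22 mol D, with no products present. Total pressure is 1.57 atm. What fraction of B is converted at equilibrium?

X = 0.521

Basis: 1 mol B initially; let X = conversion of B. Extent ξ = X.
Species balance: n_B = 1 − X; n_D = 3.22 − X; n_E = X.
Summing: n_T = 4.22 − X.
y_i = n_i/n_T, p_i = y_i·P. K_p = p_E / (p_B p_D).
Equating to 0.949 atm^-1 and solving on 0 < X < 1: X = 0.521.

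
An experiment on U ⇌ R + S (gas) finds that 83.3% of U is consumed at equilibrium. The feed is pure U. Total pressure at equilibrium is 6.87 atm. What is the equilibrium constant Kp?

Take 1 mol U as basis and let X be its fractional conversion, so ξ = X.
Species balance: n_U = 1 − X; n_R = X; n_S = X.
Total moles n_T = 1 + X.
At X = 0.833: n_U = 0.167, n_R = 0.833, n_S = 0.833, n_T = 1.83.
p_i = (n_i/n_T)·P. Kp = p_R p_S / (p_U) = 15.6 atm.

Kp = 15.6 atm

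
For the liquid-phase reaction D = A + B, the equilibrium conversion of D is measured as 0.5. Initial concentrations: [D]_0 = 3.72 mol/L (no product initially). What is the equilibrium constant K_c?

Let X = conversion of D.
Concentrations: [D] = 3.72 − 3.72X; [A] = 3.72X; [B] = 3.72X.
At X = 0.5: [D] = 1.86, [A] = 1.86, [B] = 1.86.
K_c = [A] [B] / ([D]) = 1.86 mol/L.

K_c = 1.86 mol/L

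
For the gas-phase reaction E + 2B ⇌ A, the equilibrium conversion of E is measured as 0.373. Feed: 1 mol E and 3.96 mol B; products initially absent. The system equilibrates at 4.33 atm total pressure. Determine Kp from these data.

Kp = 0.0545 atm^-2

Take 1 mol E as basis and let X be its fractional conversion, so ξ = X.
Species balance: n_E = 1 − X; n_B = 3.96 − 2X; n_A = X.
Summing: n_T = 4.96 − 2X.
At X = 0.373: n_E = 0.627, n_B = 3.21, n_A = 0.373, n_T = 4.21.
p_i = (n_i/n_T)·P. Kp = p_A / (p_E p_B^2) = 0.0545 atm^-2.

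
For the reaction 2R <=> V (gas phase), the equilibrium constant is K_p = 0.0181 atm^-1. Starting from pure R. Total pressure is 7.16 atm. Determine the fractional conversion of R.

Basis: 1 mol R initially; let X = conversion of R. Extent ξ = 0.5X.
Mole table: n_R = 1 − X; n_V = 0.5X.
Total moles n_T = 1 − 0.5X.
Mole fractions y_i = n_i/n_T; K_p = p_V / (p_R^2) with p_i = y_i·P.
This yields a degree-2 equation in X; solving on (0,1), X = 0.188.

X = 0.188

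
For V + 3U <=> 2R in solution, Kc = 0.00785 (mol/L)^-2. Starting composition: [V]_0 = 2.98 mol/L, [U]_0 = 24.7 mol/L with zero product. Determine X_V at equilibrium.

X = 0.812

Let X = conversion of V; extent ξ = 2.98·X mol/L.
Concentrations: [V] = 2.98 − 2.98X; [U] = 24.7 − 8.94X; [R] = 5.96X.
Kc = [R]^2 / ([V] [U]^3).
Setting equal to 0.00785 and solving for X on (0,1) gives X = 0.812.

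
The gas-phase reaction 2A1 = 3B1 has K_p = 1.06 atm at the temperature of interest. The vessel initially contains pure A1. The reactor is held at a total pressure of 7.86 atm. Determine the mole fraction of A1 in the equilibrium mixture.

Basis: 1 mol A1 initially; let X = conversion of A1. Extent ξ = 0.5X.
At extent ξ: n_A1 = 1 − X; n_B1 = 1.5X.
n_T = Σnᵢ = 1 + 0.5X.
With p_i = (n_i/n_T)P, K_p = p_B1^3 / (p_A1^2).
This yields a degree-3 equation in X; solving on (0,1), X = 0.286.
Then n_A1 = 0.714, n_T = 1.14, so y_A1 = 0.625.

y_A1 = 0.625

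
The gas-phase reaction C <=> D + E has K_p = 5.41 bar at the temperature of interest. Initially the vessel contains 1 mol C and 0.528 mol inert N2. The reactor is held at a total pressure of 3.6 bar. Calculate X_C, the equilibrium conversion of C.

Take 1 mol C as basis and let X be its fractional conversion, so ξ = X.
Mole table: n_C = 1 − X; n_D = X; n_E = X; n_I = 0.528 (inert).
Summing: n_T = 1.53 + X.
With p_i = (n_i/n_T)P, K_p = p_D p_E / (p_C).
This yields a degree-2 equation in X; solving on (0,1), X = 0.812.

X = 0.812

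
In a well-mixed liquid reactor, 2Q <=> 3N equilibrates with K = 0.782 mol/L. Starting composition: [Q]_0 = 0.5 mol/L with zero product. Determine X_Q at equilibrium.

X = 0.492

Let X = conversion of Q; extent ξ = 0.5X/2 mol/L.
Concentrations: [Q] = 0.5 − 0.5X; [N] = 0.75X.
K = [N]^3 / ([Q]^2).
This equals 0.782 at X = 0.492 (the root in 0 < X < 1).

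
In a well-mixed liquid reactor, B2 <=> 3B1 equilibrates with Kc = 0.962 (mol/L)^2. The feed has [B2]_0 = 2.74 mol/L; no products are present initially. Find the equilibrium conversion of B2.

Let X = conversion of B2; extent ξ = 2.74·X mol/L.
Concentrations: [B2] = 2.74 − 2.74X; [B1] = 8.22X.
Kc = [B1]^3 / ([B2]).
Equating to 0.962 (mol/L)^2: the physical root is X = 0.159.

X = 0.159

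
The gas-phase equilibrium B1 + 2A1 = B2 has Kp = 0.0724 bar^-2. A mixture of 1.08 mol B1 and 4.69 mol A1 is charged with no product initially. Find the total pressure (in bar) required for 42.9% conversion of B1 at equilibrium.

P = 4.15 bar

Let X = conversion of B1 (basis 1.08 mol B1); extent of reaction ξ = 1.08X.
Mole table: n_B1 = 1.08 − 1.08X; n_A1 = 4.69 − 2.16X; n_B2 = 1.08X.
Summing: n_T = 5.77 − 2.16X.
Kp = p_B2 / (p_B1 p_A1^2) with p_i = (n_i/n_T)·P.
At X = 0.429: the mole-fraction product g(X) = Π y_i^ν_i = 1.244. Since Kp = g(X)·P^{-2}, P = (g/Kp)^(1/2) = (1.244/0.0724)^(1/2) = 4.15 bar.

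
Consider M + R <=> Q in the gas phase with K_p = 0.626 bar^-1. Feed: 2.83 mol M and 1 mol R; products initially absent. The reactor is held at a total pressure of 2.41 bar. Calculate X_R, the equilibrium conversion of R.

Take 1 mol R as basis and let X be its fractional conversion, so ξ = X.
Species balance: n_M = 2.83 − X; n_R = 1 − X; n_Q = X.
Summing: n_T = 3.83 − X.
y_i = n_i/n_T, p_i = y_i·P. K_p = p_Q / (p_M p_R).
Equating to 0.626 bar^-1 and solving on 0 < X < 1: X = 0.513.

X = 0.513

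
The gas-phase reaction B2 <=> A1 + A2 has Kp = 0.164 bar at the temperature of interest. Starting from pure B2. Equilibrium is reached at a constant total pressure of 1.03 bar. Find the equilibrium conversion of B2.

X = 0.371

Let X = conversion of B2 (basis 1 mol B2); extent of reaction ξ = X.
Species balance: n_B2 = 1 − X; n_A1 = X; n_A2 = X.
n_T = Σnᵢ = 1 + X.
With p_i = (n_i/n_T)P, Kp = p_A1 p_A2 / (p_B2).
Equating to 0.164 bar and solving on 0 < X < 1: X = 0.371.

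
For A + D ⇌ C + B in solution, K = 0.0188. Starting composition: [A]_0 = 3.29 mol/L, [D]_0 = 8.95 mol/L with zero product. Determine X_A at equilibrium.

X = 0.195

Let X = conversion of A; extent ξ = 3.29·X mol/L.
Concentrations: [A] = 3.29 − 3.29X; [D] = 8.95 − 3.29X; [C] = 3.29X; [B] = 3.29X.
K = [C] [B] / ([A] [D]).
Solving K = 0.0188 for X ∈ (0,1): X = 0.195.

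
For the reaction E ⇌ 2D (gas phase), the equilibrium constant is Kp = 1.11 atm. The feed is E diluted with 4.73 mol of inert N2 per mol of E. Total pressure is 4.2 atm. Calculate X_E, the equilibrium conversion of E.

X = 0.467

Basis: 1 mol E initially; let X = conversion of E. Extent ξ = X.
Species balance: n_E = 1 − X; n_D = 2X; n_I = 4.73 (inert).
n_T = Σnᵢ = 5.73 + X.
y_i = n_i/n_T, p_i = y_i·P. Kp = p_D^2 / (p_E).
Setting this equal to 1.11 atm and taking the physical root (0 < X < 1) gives X = 0.467.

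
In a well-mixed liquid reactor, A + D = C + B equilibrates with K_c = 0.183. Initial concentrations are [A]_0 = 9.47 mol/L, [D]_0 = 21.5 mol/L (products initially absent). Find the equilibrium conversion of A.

X = 0.435

Let X = conversion of A; extent ξ = 9.47·X mol/L.
Concentrations: [A] = 9.47 − 9.47X; [D] = 21.5 − 9.47X; [C] = 9.47X; [B] = 9.47X.
K_c = [C] [B] / ([A] [D]).
Setting equal to 0.183 and solving for X on (0,1) gives X = 0.435.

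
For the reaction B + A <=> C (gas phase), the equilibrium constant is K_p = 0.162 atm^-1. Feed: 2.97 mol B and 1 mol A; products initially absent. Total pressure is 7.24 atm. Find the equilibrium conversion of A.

Let X = conversion of A (basis 1 mol A); extent of reaction ξ = X.
Mole table: n_B = 2.97 − X; n_A = 1 − X; n_C = X.
Total moles n_T = 3.97 − X.
Mole fractions y_i = n_i/n_T; K_p = p_C / (p_B p_A) with p_i = y_i·P.
Setting this equal to 0.162 atm^-1 and taking the physical root (0 < X < 1) gives X = 0.456.

X = 0.456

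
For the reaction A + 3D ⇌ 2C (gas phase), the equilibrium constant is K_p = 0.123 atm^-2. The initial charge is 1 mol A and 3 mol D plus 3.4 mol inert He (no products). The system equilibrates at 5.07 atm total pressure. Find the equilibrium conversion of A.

Basis: 1 mol A initially; let X = conversion of A. Extent ξ = X.
Species balance: n_A = 1 − X; n_D = 3 − 3X; n_C = 2X; n_I = 3.4 (inert).
Summing: n_T = 7.4 − 2X.
With p_i = (n_i/n_T)P, K_p = p_C^2 / (p_A p_D^3).
Setting this equal to 0.123 atm^-2 and taking the physical root (0 < X < 1) gives X = 0.318.

X = 0.318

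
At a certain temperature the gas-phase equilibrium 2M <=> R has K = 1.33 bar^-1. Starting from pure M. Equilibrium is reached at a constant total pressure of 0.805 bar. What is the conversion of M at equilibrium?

X = 0.565

Basis: 1 mol M initially; let X = conversion of M. Extent ξ = 0.5X.
Species balance: n_M = 1 − X; n_R = 0.5X.
Total moles n_T = 1 − 0.5X.
y_i = n_i/n_T, p_i = y_i·P. K = p_R / (p_M^2).
Equating to 1.33 bar^-1 and solving on 0 < X < 1: X = 0.565.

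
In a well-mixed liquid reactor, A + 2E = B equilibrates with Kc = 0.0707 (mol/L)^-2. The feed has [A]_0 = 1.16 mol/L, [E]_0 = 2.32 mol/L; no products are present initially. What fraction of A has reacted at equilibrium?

X = 0.197

Let X = conversion of A; extent ξ = 1.16·X mol/L.
Concentrations: [A] = 1.16 − 1.16X; [E] = 2.32 − 2.32X; [B] = 1.16X.
Kc = [B] / ([A] [E]^2).
Equating to 0.0707 (mol/L)^-2: the physical root is X = 0.197.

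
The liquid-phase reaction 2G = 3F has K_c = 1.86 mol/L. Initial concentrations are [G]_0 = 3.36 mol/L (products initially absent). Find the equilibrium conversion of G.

X = 0.393

Let X = conversion of G; extent ξ = 3.36X/2 mol/L.
Concentrations: [G] = 3.36 − 3.36X; [F] = 5.04X.
K_c = [F]^3 / ([G]^2).
Equating to 1.86 mol/L: the physical root is X = 0.393.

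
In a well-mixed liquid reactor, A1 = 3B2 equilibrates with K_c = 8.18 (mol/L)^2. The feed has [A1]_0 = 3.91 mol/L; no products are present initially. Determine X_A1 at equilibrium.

Let X = conversion of A1; extent ξ = 3.91·X mol/L.
Concentrations: [A1] = 3.91 − 3.91X; [B2] = 11.7X.
K_c = [B2]^3 / ([A1]).
Setting equal to 8.18 and solving for X on (0,1) gives X = 0.246.

X = 0.246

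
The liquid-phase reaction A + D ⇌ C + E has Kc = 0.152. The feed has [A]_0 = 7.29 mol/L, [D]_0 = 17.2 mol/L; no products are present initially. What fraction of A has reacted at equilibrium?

X = 0.416

Let X = conversion of A; extent ξ = 7.29·X mol/L.
Concentrations: [A] = 7.29 − 7.29X; [D] = 17.2 − 7.29X; [C] = 7.29X; [E] = 7.29X.
Kc = [C] [E] / ([A] [D]).
Setting equal to 0.152 and solving for X on (0,1) gives X = 0.416.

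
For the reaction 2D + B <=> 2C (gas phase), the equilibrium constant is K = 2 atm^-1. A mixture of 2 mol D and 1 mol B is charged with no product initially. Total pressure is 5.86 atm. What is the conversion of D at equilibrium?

Let X = conversion of D (basis 2 mol D); extent of reaction ξ = X.
At extent ξ: n_D = 2 − 2X; n_B = 1 − X; n_C = 2X.
Total moles n_T = 3 − X.
Mole fractions y_i = n_i/n_T; K = p_C^2 / (p_D^2 p_B) with p_i = y_i·P.
Equating to 2 atm^-1 and solving on 0 < X < 1: X = 0.586.

X = 0.586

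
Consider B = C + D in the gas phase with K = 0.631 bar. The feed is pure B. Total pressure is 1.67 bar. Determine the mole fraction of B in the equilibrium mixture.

y_B = 0.313

Let X = conversion of B (basis 1 mol B); extent of reaction ξ = X.
Moles: n_B = 1 − X; n_C = X; n_D = X.
n_T = Σnᵢ = 1 + X.
Mole fractions y_i = n_i/n_T; K = p_C p_D / (p_B) with p_i = y_i·P.
Setting this equal to 0.631 bar and taking the physical root (0 < X < 1) gives X = 0.524.
Then n_B = 0.476, n_T = 1.52, so y_B = 0.313.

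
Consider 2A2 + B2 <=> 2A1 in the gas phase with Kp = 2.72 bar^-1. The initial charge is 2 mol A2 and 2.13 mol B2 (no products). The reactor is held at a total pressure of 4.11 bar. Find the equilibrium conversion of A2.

X = 0.684

Take 2 mol A2 as basis and let X be its fractional conversion, so ξ = X.
Moles: n_A2 = 2 − 2X; n_B2 = 2.13 − X; n_A1 = 2X.
Total moles n_T = 4.13 − X.
With p_i = (n_i/n_T)P, Kp = p_A1^2 / (p_A2^2 p_B2).
Equating to 2.72 bar^-1 and solving on 0 < X < 1: X = 0.684.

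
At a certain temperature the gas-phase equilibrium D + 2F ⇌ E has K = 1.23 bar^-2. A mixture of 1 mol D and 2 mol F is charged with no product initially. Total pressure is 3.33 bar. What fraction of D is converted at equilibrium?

X = 0.677

Basis: 1 mol D initially; let X = conversion of D. Extent ξ = X.
Species balance: n_D = 1 − X; n_F = 2 − 2X; n_E = X.
Summing: n_T = 3 − 2X.
y_i = n_i/n_T, p_i = y_i·P. K = p_E / (p_D p_F^2).
This yields a degree-3 equation in X; solving on (0,1), X = 0.677.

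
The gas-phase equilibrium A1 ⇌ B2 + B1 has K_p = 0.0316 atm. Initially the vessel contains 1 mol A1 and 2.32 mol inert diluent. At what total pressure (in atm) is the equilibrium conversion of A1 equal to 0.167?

Basis: 1 mol A1 initially; let X = conversion of A1. Extent ξ = X.
Species balance: n_A1 = 1 − X; n_B2 = X; n_B1 = X; n_I = 2.32 (inert).
Total moles n_T = 3.32 + X.
K_p = p_B2 p_B1 / (p_A1) with p_i = (n_i/n_T)·P.
At X = 0.167: the mole-fraction product g(X) = Π y_i^ν_i = 0.009601. Since K_p = g(X)·P^{1}, P = (K_p/g)^(1/1) = (0.0316/0.009601)^(1/1) = 3.29 atm.

P = 3.29 atm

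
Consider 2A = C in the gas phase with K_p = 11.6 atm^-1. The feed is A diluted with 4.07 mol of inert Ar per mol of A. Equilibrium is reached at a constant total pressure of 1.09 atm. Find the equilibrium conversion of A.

Basis: 1 mol A initially; let X = conversion of A. Extent ξ = 0.5X.
At extent ξ: n_A = 1 − X; n_C = 0.5X; n_I = 4.07 (inert).
n_T = Σnᵢ = 5.07 − 0.5X.
y_i = n_i/n_T, p_i = y_i·P. K_p = p_C / (p_A^2).
Substituting and setting equal to 11.6 atm^-1 gives a polynomial in X; the root in (0,1) is X = 0.651.

X = 0.651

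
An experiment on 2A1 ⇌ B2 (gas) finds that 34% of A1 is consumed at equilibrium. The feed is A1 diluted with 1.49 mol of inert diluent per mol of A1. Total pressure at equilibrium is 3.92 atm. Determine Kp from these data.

Let X = conversion of A1 (basis 1 mol A1); extent of reaction ξ = 0.5X.
Species balance: n_A1 = 1 − X; n_B2 = 0.5X; n_I = 1.49 (inert).
Total moles n_T = 2.49 − 0.5X.
At X = 0.34: n_A1 = 0.66, n_B2 = 0.17, n_T = 2.32.
p_i = (n_i/n_T)·P. Kp = p_B2 / (p_A1^2) = 0.231 atm^-1.

Kp = 0.231 atm^-1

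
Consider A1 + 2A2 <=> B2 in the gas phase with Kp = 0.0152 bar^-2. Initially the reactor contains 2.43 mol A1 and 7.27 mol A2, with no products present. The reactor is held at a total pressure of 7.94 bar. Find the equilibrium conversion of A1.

X = 0.320

Take 2.43 mol A1 as basis and let X be its fractional conversion, so ξ = 2.43X.
Species balance: n_A1 = 2.43 − 2.43X; n_A2 = 7.27 − 4.86X; n_B2 = 2.43X.
n_T = Σnᵢ = 9.7 − 4.86X.
With p_i = (n_i/n_T)P, Kp = p_B2 / (p_A1 p_A2^2).
Substituting and setting equal to 0.0152 bar^-2 gives a polynomial in X; the root in (0,1) is X = 0.320.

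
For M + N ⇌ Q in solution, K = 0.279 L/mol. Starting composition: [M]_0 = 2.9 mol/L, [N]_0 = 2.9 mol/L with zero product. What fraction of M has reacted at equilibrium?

Let X = conversion of M; extent ξ = 2.9·X mol/L.
Concentrations: [M] = 2.9 − 2.9X; [N] = 2.9 − 2.9X; [Q] = 2.9X.
K = [Q] / ([M] [N]).
This equals 0.279 at X = 0.346 (the root in 0 < X < 1).

X = 0.346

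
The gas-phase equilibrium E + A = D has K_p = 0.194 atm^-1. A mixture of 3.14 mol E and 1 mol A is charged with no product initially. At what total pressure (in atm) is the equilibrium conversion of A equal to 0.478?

Take 1 mol A as basis and let X be its fractional conversion, so ξ = X.
At extent ξ: n_E = 3.14 − X; n_A = 1 − X; n_D = X.
n_T = Σnᵢ = 4.14 − X.
K_p = p_D / (p_E p_A) with p_i = (n_i/n_T)·P.
At X = 0.478: the mole-fraction product g(X) = Π y_i^ν_i = 1.26. Since K_p = g(X)·P^{-1}, P = (g/K_p)^(1/1) = (1.26/0.194)^(1/1) = 6.49 atm.

P = 6.49 atm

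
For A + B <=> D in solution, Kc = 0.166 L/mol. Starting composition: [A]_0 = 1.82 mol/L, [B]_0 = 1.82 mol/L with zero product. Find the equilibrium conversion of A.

Let X = conversion of A; extent ξ = 1.82·X mol/L.
Concentrations: [A] = 1.82 − 1.82X; [B] = 1.82 − 1.82X; [D] = 1.82X.
Kc = [D] / ([A] [B]).
Setting equal to 0.166 and solving for X on (0,1) gives X = 0.196.

X = 0.196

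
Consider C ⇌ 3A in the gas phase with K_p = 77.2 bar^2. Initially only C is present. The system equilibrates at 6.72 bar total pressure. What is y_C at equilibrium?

y_C = 0.248

Take 1 mol C as basis and let X be its fractional conversion, so ξ = X.
Mole table: n_C = 1 − X; n_A = 3X.
n_T = Σnᵢ = 1 + 2X.
y_i = n_i/n_T, p_i = y_i·P. K_p = p_A^3 / (p_C).
This yields a degree-3 equation in X; solving on (0,1), X = 0.502.
Then n_C = 0.498, n_T = 2, so y_C = 0.248.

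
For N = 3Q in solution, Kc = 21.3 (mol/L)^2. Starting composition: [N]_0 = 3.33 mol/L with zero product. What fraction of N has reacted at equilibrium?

Let X = conversion of N; extent ξ = 3.33·X mol/L.
Concentrations: [N] = 3.33 − 3.33X; [Q] = 9.99X.
Kc = [Q]^3 / ([N]).
This equals 21.3 at X = 0.358 (the root in 0 < X < 1).

X = 0.358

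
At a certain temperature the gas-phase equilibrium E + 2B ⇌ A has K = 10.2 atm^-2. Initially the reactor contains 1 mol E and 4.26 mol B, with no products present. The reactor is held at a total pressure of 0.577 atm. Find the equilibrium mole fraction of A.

y_A = 0.166

Basis: 1 mol E initially; let X = conversion of E. Extent ξ = X.
Mole table: n_E = 1 − X; n_B = 4.26 − 2X; n_A = X.
Summing: n_T = 5.26 − 2X.
y_i = n_i/n_T, p_i = y_i·P. K = p_A / (p_E p_B^2).
Setting this equal to 10.2 atm^-2 and taking the physical root (0 < X < 1) gives X = 0.655.
Then n_A = 0.655, n_T = 3.95, so y_A = 0.166.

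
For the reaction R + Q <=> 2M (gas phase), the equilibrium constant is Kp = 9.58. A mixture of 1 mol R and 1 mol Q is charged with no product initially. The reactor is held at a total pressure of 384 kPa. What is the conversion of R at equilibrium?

Take 1 mol R as basis and let X be its fractional conversion, so ξ = X.
Moles: n_R = 1 − X; n_Q = 1 − X; n_M = 2X.
Since Δν = 0, n_T = 2 throughout.
Mole fractions y_i = n_i/n_T; Kp = p_M^2 / (p_R p_Q) with p_i = y_i·P.
Substituting and setting equal to 9.58 gives a polynomial in X; the root in (0,1) is X = 0.607.

X = 0.607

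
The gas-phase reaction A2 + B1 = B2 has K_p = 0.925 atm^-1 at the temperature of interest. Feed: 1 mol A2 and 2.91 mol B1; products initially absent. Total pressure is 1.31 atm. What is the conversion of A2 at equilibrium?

Let X = conversion of A2 (basis 1 mol A2); extent of reaction ξ = X.
Species balance: n_A2 = 1 − X; n_B1 = 2.91 − X; n_B2 = X.
n_T = Σnᵢ = 3.91 − X.
Mole fractions y_i = n_i/n_T; K_p = p_B2 / (p_A2 p_B1) with p_i = y_i·P.
This yields a degree-2 equation in X; solving on (0,1), X = 0.462.

X = 0.462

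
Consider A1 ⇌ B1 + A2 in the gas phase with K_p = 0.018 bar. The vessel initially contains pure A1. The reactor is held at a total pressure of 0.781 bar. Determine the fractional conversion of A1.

X = 0.150

Take 1 mol A1 as basis and let X be its fractional conversion, so ξ = X.
Moles: n_A1 = 1 − X; n_B1 = X; n_A2 = X.
n_T = Σnᵢ = 1 + X.
y_i = n_i/n_T, p_i = y_i·P. K_p = p_B1 p_A2 / (p_A1).
Substituting and setting equal to 0.018 bar gives a polynomial in X; the root in (0,1) is X = 0.150.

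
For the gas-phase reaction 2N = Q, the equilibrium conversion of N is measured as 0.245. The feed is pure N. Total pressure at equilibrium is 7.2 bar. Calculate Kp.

Kp = 0.0262 bar^-1

Basis: 1 mol N initially; let X = conversion of N. Extent ξ = 0.5X.
At extent ξ: n_N = 1 − X; n_Q = 0.5X.
Summing: n_T = 1 − 0.5X.
At X = 0.245: n_N = 0.755, n_Q = 0.122, n_T = 0.877.
p_i = (n_i/n_T)·P. Kp = p_Q / (p_N^2) = 0.0262 bar^-1.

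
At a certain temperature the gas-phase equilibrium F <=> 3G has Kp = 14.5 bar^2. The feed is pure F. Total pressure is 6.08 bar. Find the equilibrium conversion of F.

Take 1 mol F as basis and let X be its fractional conversion, so ξ = X.
At extent ξ: n_F = 1 − X; n_G = 3X.
Total moles n_T = 1 + 2X.
y_i = n_i/n_T, p_i = y_i·P. Kp = p_G^3 / (p_F).
Substituting and setting equal to 14.5 bar^2 gives a polynomial in X; the root in (0,1) is X = 0.296.

X = 0.296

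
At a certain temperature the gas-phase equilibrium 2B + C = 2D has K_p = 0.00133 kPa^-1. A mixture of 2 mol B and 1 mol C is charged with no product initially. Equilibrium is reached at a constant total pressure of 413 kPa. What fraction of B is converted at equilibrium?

X = 0.276

Take 2 mol B as basis and let X be its fractional conversion, so ξ = X.
Mole table: n_B = 2 − 2X; n_C = 1 − X; n_D = 2X.
Summing: n_T = 3 − X.
With p_i = (n_i/n_T)P, K_p = p_D^2 / (p_B^2 p_C).
Equating to 0.00133 kPa^-1 and solving on 0 < X < 1: X = 0.276.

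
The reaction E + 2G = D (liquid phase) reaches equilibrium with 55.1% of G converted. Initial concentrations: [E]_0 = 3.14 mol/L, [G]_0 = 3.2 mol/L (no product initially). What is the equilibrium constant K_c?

Let X = conversion of G.
Concentrations: [E] = 3.14 − 1.6X; [G] = 3.2 − 3.2X; [D] = 1.6X.
At X = 0.551: [E] = 2.26, [G] = 1.44, [D] = 0.882.
K_c = [D] / ([E] [G]^2) = 0.189 (mol/L)^-2.

K_c = 0.189 (mol/L)^-2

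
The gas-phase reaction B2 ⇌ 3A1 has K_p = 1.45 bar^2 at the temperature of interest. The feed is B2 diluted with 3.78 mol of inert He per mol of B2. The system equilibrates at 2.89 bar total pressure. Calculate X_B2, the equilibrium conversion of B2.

X = 0.479

Basis: 1 mol B2 initially; let X = conversion of B2. Extent ξ = X.
Mole table: n_B2 = 1 − X; n_A1 = 3X; n_I = 3.78 (inert).
n_T = Σnᵢ = 4.78 + 2X.
With p_i = (n_i/n_T)P, K_p = p_A1^3 / (p_B2).
This yields a degree-3 equation in X; solving on (0,1), X = 0.479.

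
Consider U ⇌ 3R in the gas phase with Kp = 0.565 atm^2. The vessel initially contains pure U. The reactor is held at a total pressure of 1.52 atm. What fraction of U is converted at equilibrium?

X = 0.248

Basis: 1 mol U initially; let X = conversion of U. Extent ξ = X.
Moles: n_U = 1 − X; n_R = 3X.
Summing: n_T = 1 + 2X.
With p_i = (n_i/n_T)P, Kp = p_R^3 / (p_U).
Setting this equal to 0.565 atm^2 and taking the physical root (0 < X < 1) gives X = 0.248.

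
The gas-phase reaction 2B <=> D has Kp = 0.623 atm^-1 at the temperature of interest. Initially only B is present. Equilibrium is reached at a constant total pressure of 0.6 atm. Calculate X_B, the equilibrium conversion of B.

X = 0.367

Let X = conversion of B (basis 1 mol B); extent of reaction ξ = 0.5X.
At extent ξ: n_B = 1 − X; n_D = 0.5X.
Total moles n_T = 1 − 0.5X.
Mole fractions y_i = n_i/n_T; Kp = p_D / (p_B^2) with p_i = y_i·P.
Equating to 0.623 atm^-1 and solving on 0 < X < 1: X = 0.367.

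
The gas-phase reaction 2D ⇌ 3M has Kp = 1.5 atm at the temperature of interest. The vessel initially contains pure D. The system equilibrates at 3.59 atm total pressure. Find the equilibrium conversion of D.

Take 1 mol D as basis and let X be its fractional conversion, so ξ = 0.5X.
Mole table: n_D = 1 − X; n_M = 1.5X.
Summing: n_T = 1 + 0.5X.
With p_i = (n_i/n_T)P, Kp = p_M^3 / (p_D^2).
Equating to 1.5 atm and solving on 0 < X < 1: X = 0.383.

X = 0.383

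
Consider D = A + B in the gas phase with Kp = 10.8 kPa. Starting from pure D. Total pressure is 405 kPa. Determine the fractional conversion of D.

X = 0.161

Basis: 1 mol D initially; let X = conversion of D. Extent ξ = X.
Species balance: n_D = 1 − X; n_A = X; n_B = X.
Total moles n_T = 1 + X.
Mole fractions y_i = n_i/n_T; Kp = p_A p_B / (p_D) with p_i = y_i·P.
Setting this equal to 10.8 kPa and taking the physical root (0 < X < 1) gives X = 0.161.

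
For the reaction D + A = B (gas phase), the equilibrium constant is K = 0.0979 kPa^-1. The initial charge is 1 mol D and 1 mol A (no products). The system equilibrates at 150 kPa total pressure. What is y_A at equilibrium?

y_A = 0.202

Basis: 1 mol D initially; let X = conversion of D. Extent ξ = X.
Species balance: n_D = 1 − X; n_A = 1 − X; n_B = X.
n_T = Σnᵢ = 2 − X.
y_i = n_i/n_T, p_i = y_i·P. K = p_B / (p_D p_A).
Equating to 0.0979 kPa^-1 and solving on 0 < X < 1: X = 0.748.
Then n_A = 0.252, n_T = 1.25, so y_A = 0.202.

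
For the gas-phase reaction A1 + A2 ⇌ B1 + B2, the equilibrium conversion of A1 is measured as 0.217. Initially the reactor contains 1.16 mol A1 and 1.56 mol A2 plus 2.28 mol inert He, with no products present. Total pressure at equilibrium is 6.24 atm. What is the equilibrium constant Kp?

Kp = 0.0533

Let X = conversion of A1 (basis 1.16 mol A1); extent of reaction ξ = 1.16X.
Mole table: n_A1 = 1.16 − 1.16X; n_A2 = 1.56 − 1.16X; n_B1 = 1.16X; n_B2 = 1.16X; n_I = 2.28 (inert).
n_T stays at 5 (no change in mole number).
At X = 0.217: n_A1 = 0.908, n_A2 = 1.31, n_B1 = 0.252, n_B2 = 0.252, n_T = 5.
p_i = (n_i/n_T)·P. Kp = p_B1 p_B2 / (p_A1 p_A2) = 0.0533.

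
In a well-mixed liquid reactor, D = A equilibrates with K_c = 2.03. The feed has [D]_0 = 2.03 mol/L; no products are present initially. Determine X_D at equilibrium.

X = 0.670

Let X = conversion of D; extent ξ = 2.03·X mol/L.
Concentrations: [D] = 2.03 − 2.03X; [A] = 2.03X.
K_c = [A] / ([D]).
Solving K_c = 2.03 for X ∈ (0,1): X = 0.670.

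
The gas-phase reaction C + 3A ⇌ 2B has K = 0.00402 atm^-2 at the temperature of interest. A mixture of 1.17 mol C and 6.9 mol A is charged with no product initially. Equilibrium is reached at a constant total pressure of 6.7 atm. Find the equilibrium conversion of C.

Basis: 1.17 mol C initially; let X = conversion of C. Extent ξ = 1.17X.
Moles: n_C = 1.17 − 1.17X; n_A = 6.9 − 3.51X; n_B = 2.34X.
n_T = Σnᵢ = 8.07 − 2.34X.
With p_i = (n_i/n_T)P, K = p_B^2 / (p_C p_A^3).
This yields a degree-4 equation in X; solving on (0,1), X = 0.311.

X = 0.311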